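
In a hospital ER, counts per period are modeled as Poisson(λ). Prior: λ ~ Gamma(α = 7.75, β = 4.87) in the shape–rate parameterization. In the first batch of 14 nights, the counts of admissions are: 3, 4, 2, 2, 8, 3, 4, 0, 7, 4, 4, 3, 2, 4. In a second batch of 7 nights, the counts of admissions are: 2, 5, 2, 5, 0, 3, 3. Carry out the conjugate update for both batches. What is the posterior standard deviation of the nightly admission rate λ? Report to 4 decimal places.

0.3408

With a Gamma(shape α, rate β) prior, the Poisson likelihood is conjugate: the posterior is Gamma(α + ΣXᵢ, β + n).
Batch 1: sum of counts S = 50 over n = 14 nights.
After batch 1: Gamma(α+S, β+n) = Gamma(7.75+50, 4.87+14) = Gamma(57.75, 18.87).
Batch 2: sum of counts S = 20 over n = 7 nights.
After batch 2: Gamma(α+S, β+n) = Gamma(57.75+20, 18.87+7) = Gamma(77.75, 25.87).
SD = √α/β = √77.75/25.87 = 0.3408.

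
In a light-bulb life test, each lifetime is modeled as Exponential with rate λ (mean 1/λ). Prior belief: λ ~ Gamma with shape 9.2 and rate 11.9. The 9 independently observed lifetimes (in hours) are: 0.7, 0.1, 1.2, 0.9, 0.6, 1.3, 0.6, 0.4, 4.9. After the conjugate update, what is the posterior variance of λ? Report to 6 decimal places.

0.035633

With a Gamma(shape α, rate β) prior on the exponential rate λ, the posterior after n observations with total T = Σxᵢ is Gamma(α+n, β+T).
Sum of observations T = 10.7 hours; n = 9.
Posterior: Gamma(9.2+9, 11.9+10.7) = Gamma(18.2, 22.6).
Var = α/β² = 0.035633.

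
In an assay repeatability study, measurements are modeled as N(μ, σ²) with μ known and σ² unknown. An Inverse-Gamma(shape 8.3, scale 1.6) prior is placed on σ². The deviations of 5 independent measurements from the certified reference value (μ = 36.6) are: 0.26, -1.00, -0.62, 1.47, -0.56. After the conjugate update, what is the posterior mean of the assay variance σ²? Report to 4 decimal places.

With known mean μ and an Inverse-Gamma(α, β) prior on σ², the Normal likelihood is conjugate: posterior is Inv-Gamma(α + n/2, β + Σ(xᵢ−μ)²/2).
Σ(xᵢ−μ)² = (0.26)² + (-1.00)² + (-0.62)² + (1.47)² + (-0.56)² = 3.9265.
Posterior: Inv-Gamma(8.3 + 5/2, 1.6 + 3.9265/2) = Inv-Gamma(10.80, 3.56325).
E[σ²|data] = β/(α−1) = 3.56325/9.80 = 0.3636.

0.3636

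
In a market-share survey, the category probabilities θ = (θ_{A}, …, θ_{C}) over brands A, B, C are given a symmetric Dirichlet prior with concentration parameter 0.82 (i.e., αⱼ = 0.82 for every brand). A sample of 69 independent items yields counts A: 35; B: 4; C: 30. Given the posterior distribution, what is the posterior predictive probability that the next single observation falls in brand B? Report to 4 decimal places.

0.0675

The Dirichlet prior is conjugate to the Multinomial likelihood: each posterior αⱼ = prior αⱼ + observed count nⱼ.
Posterior concentration: (35.82, 4.82, 30.82), total = 71.46.
P(next = B | data) = α_{B}/Σα = 0.0675.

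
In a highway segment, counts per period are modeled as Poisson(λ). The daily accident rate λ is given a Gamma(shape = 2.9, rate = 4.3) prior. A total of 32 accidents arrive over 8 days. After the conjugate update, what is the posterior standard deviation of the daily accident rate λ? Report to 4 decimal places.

0.4803

With a Gamma(shape α, rate β) prior, the Poisson likelihood is conjugate: the posterior is Gamma(α + ΣXᵢ, β + n).
Posterior: Gamma(α+S, β+n) = Gamma(2.9+32, 4.3+8) = Gamma(34.9, 12.3).
SD = √α/β = √34.9/12.3 = 0.4803.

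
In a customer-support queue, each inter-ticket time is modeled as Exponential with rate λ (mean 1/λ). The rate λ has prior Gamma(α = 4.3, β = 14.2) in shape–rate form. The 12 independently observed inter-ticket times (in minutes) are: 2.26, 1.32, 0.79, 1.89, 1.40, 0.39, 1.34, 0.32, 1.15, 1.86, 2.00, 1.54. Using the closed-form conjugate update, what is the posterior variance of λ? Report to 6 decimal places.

With a Gamma(shape α, rate β) prior on the exponential rate λ, the posterior after n observations with total T = Σxᵢ is Gamma(α+n, β+T).
Sum of observations T = 16.26 minutes; n = 12.
Posterior: Gamma(4.3+12, 14.2+16.26) = Gamma(16.3, 30.46).
Var = α/β² = 0.017568.

0.017568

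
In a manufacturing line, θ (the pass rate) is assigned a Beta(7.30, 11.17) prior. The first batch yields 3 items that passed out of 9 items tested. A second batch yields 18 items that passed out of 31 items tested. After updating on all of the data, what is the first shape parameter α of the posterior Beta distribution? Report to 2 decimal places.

28.30

The Beta prior is conjugate to a Binomial/Bernoulli likelihood; the update adds successes to α and failures to β.
After batch 1: Beta(7.30+3, 11.17+6) = Beta(10.30, 17.17).
After batch 2: Beta(10.30+18, 17.17+13) = Beta(28.30, 30.17).
Posterior α = 28.30.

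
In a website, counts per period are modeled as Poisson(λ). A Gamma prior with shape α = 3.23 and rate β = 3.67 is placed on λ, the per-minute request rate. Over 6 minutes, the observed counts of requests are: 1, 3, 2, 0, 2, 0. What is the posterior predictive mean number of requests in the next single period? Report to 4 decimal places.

1.1613

With a Gamma(shape α, rate β) prior, the Poisson likelihood is conjugate: the posterior is Gamma(α + ΣXᵢ, β + n).
Sum of counts S = 8 over n = 6 minutes.
Posterior: Gamma(α+S, β+n) = Gamma(3.23+8, 3.67+6) = Gamma(11.23, 9.67).
The predictive distribution for one future period is NegBinom with mean α/β = 1.1613.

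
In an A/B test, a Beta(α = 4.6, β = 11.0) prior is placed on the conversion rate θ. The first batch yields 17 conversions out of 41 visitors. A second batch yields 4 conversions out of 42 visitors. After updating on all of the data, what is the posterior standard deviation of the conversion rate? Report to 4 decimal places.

The Beta prior is conjugate to a Binomial/Bernoulli likelihood; the update adds successes to α and failures to β.
After batch 1: Beta(4.6+17, 11.0+24) = Beta(21.6, 35.0).
After batch 2: Beta(21.6+4, 35.0+38) = Beta(25.6, 73.0).
Var = αβ/((α+β)²(α+β+1)) = 25.6·73.0/(98.6²·99.6) = 0.00192997; SD = √0.00192997 = 0.0439.

0.0439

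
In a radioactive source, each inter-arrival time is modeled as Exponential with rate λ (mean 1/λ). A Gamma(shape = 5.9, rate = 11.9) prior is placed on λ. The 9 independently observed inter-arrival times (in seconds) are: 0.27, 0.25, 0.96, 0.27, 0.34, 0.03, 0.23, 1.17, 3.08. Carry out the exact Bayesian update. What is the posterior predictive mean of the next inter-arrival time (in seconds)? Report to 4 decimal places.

With a Gamma(shape α, rate β) prior on the exponential rate λ, the posterior after n observations with total T = Σxᵢ is Gamma(α+n, β+T).
Sum of observations T = 6.60 seconds; n = 9.
Posterior: Gamma(5.9+9, 11.9+6.60) = Gamma(14.9, 18.50).
The predictive distribution for the next observation is Lomax; its mean is β/(α−1) = 18.50/13.9 = 1.3309.

1.3309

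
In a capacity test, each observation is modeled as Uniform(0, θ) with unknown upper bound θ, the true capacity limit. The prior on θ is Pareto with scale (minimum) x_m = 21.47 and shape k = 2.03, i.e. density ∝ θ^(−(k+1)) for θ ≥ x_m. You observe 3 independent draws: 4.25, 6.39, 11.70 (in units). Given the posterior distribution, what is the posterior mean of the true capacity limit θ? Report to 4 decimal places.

26.7975

A Pareto(scale x_m, shape k) prior on the upper bound θ of Uniform(0, θ) is conjugate: posterior is Pareto(max(x_m, max xᵢ), k + n).
Sample maximum = 11.70; prior scale x_m = 21.47 → posterior scale = max = 21.47.
Posterior shape = 2.03 + 3 = 5.03.
E[θ|data] = k·x_m/(k−1) = 5.03·21.47/4.03 = 26.7975.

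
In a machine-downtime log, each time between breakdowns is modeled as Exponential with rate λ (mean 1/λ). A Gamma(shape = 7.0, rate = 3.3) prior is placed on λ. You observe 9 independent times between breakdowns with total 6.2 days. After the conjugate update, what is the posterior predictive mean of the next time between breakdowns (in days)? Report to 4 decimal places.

With a Gamma(shape α, rate β) prior on the exponential rate λ, the posterior after n observations with total T = Σxᵢ is Gamma(α+n, β+T).
Posterior: Gamma(7.0+9, 3.3+6.2) = Gamma(16.0, 9.5).
The predictive distribution for the next observation is Lomax; its mean is β/(α−1) = 9.5/15.0 = 0.6333.

0.6333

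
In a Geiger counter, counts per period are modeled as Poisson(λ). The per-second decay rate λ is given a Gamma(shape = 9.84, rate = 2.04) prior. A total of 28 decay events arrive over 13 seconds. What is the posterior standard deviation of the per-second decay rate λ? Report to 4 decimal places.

0.4090

With a Gamma(shape α, rate β) prior, the Poisson likelihood is conjugate: the posterior is Gamma(α + ΣXᵢ, β + n).
Posterior: Gamma(α+S, β+n) = Gamma(9.84+28, 2.04+13) = Gamma(37.84, 15.04).
SD = √α/β = √37.84/15.04 = 0.4090.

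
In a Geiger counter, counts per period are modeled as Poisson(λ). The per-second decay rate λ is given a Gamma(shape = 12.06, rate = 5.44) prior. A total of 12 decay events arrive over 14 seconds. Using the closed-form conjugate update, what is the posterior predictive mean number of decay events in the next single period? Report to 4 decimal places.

1.2377

With a Gamma(shape α, rate β) prior, the Poisson likelihood is conjugate: the posterior is Gamma(α + ΣXᵢ, β + n).
Posterior: Gamma(α+S, β+n) = Gamma(12.06+12, 5.44+14) = Gamma(24.06, 19.44).
The predictive distribution for one future period is NegBinom with mean α/β = 1.2377.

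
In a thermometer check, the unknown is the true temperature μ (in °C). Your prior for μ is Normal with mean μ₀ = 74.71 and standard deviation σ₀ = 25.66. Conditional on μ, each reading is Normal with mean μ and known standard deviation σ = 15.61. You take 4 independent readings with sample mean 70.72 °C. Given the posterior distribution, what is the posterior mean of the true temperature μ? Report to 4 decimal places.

71.0579

For Normal data with known variance σ², a Normal(μ₀, σ₀²) prior on μ is conjugate. Posterior precision = 1/σ₀² + n/σ²; posterior mean is the precision-weighted average of μ₀ and x̄.
n·x̄ = 4·70.72 = 282.88.
σ₀² = 25.66² = 658.4356, σ² = 15.61² = 243.6721; σ² + n·σ₀² = 243.6721 + 4·658.4356 = 2877.4145.
Posterior mean = (μ₀/σ₀² + n·x̄/σ²)/(1/σ₀² + n/σ²) = (σ²·μ₀ + σ₀²·n·x̄)/(σ² + n·σ₀²) = (243.6721·74.71 + 658.4356·282.88)/2877.4145 = 204463.005119/2877.4145 = 71.0579.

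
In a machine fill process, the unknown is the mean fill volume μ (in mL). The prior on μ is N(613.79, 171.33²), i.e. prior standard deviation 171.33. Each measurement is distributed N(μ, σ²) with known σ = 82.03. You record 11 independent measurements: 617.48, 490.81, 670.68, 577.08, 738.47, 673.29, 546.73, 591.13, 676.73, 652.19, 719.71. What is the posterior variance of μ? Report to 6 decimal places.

For Normal data with known variance σ², a Normal(μ₀, σ₀²) prior on μ is conjugate. Posterior precision = 1/σ₀² + n/σ²; posterior mean is the precision-weighted average of μ₀ and x̄.
σ₀² = 171.33² = 29353.9689, σ² = 82.03² = 6728.9209; σ² + n·σ₀² = 6728.9209 + 11·29353.9689 = 329622.5788.
Posterior precision = 1/σ₀² + n/σ² = 1/29353.9689 + 11/6728.9209 = (σ² + n·σ₀²)/(σ₀²σ²) = 329622.5788/(29353.9689·6728.9209); posterior variance σₙ² = σ₀²σ²/(σ² + n·σ₀²) = 29353.9689·6728.9209/329622.5788 = 599.232418.

599.232418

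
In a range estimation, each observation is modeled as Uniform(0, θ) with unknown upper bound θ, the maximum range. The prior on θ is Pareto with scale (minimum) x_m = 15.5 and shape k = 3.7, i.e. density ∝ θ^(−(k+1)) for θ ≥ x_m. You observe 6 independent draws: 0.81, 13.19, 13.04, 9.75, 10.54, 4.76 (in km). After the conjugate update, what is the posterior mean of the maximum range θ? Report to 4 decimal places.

17.2816

A Pareto(scale x_m, shape k) prior on the upper bound θ of Uniform(0, θ) is conjugate: posterior is Pareto(max(x_m, max xᵢ), k + n).
Sample maximum = 13.19; prior scale x_m = 15.5 → posterior scale = max = 15.50.
Posterior shape = 3.7 + 6 = 9.7.
E[θ|data] = k·x_m/(k−1) = 9.7·15.50/8.7 = 17.2816.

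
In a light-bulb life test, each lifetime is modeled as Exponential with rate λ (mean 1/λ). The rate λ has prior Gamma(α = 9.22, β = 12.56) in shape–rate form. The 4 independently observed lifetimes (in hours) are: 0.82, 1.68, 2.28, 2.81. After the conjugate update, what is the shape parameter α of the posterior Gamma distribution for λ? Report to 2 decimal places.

With a Gamma(shape α, rate β) prior on the exponential rate λ, the posterior after n observations with total T = Σxᵢ is Gamma(α+n, β+T).
Sum of observations T = 7.59 hours; n = 4.
Posterior: Gamma(9.22+4, 12.56+7.59) = Gamma(13.22, 20.15).
Posterior α = 13.22.

13.22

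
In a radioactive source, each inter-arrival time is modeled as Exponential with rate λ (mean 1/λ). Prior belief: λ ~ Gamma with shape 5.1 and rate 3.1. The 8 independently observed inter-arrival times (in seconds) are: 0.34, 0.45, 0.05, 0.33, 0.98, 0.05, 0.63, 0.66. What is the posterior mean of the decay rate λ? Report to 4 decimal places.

With a Gamma(shape α, rate β) prior on the exponential rate λ, the posterior after n observations with total T = Σxᵢ is Gamma(α+n, β+T).
Sum of observations T = 3.49 seconds; n = 8.
Posterior: Gamma(5.1+8, 3.1+3.49) = Gamma(13.1, 6.59).
Posterior mean of λ = α/β = 13.1/6.59 = 1.9879.

1.9879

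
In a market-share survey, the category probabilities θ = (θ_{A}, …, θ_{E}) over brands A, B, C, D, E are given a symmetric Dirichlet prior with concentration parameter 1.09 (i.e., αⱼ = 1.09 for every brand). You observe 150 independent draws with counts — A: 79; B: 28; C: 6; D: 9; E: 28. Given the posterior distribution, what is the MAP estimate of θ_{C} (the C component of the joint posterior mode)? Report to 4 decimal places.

The Dirichlet prior is conjugate to the Multinomial likelihood: each posterior αⱼ = prior αⱼ + observed count nⱼ.
Posterior concentration: (80.09, 29.09, 7.09, 10.09, 29.09), total = 155.45.
Joint mode component: (α_{C}−1)/(Σα−K) = 6.09/150.45 = 0.0405.

0.0405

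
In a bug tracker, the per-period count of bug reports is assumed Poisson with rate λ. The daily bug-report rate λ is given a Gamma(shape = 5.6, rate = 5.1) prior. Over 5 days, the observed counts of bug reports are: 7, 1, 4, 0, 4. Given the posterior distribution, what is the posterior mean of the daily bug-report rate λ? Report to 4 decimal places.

With a Gamma(shape α, rate β) prior, the Poisson likelihood is conjugate: the posterior is Gamma(α + ΣXᵢ, β + n).
Sum of counts S = 16 over n = 5 days.
Posterior: Gamma(α+S, β+n) = Gamma(5.6+16, 5.1+5) = Gamma(21.6, 10.1).
Posterior mean = α/β = 21.6/10.1 = 2.1386.

2.1386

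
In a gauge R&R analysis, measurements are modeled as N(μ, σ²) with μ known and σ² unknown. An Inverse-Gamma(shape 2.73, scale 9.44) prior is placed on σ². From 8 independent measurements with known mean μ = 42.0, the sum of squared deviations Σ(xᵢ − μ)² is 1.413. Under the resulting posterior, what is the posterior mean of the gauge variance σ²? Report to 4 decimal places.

With known mean μ and an Inverse-Gamma(α, β) prior on σ², the Normal likelihood is conjugate: posterior is Inv-Gamma(α + n/2, β + Σ(xᵢ−μ)²/2).
Posterior: Inv-Gamma(2.73 + 8/2, 9.44 + 1.413/2) = Inv-Gamma(6.73, 10.1465).
E[σ²|data] = β/(α−1) = 10.1465/5.73 = 1.7708.

1.7708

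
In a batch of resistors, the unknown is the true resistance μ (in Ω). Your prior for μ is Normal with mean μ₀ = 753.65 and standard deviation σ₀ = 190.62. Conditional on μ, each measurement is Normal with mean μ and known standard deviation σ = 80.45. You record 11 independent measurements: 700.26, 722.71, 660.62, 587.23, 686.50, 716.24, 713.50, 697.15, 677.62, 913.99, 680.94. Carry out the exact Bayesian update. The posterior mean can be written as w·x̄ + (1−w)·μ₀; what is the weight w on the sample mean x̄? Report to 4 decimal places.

0.9841

For Normal data with known variance σ², a Normal(μ₀, σ₀²) prior on μ is conjugate. Posterior precision = 1/σ₀² + n/σ²; posterior mean is the precision-weighted average of μ₀ and x̄.
σ₀² = 190.62² = 36335.9844, σ² = 80.45² = 6472.2025. Prior precision 1/σ₀² = 1/36335.9844; data precision n/σ² = 11/6472.2025.
w = (n/σ²)/(1/σ₀² + n/σ²) = n·σ₀²/(σ² + n·σ₀²) = 11·36335.9844/(6472.2025 + 11·36335.9844) = 399695.8284/406168.0309 = 0.9841.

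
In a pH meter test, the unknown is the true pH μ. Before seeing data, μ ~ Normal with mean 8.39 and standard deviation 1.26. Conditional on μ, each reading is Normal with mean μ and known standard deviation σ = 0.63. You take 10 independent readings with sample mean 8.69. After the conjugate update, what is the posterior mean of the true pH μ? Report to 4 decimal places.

For Normal data with known variance σ², a Normal(μ₀, σ₀²) prior on μ is conjugate. Posterior precision = 1/σ₀² + n/σ²; posterior mean is the precision-weighted average of μ₀ and x̄.
n·x̄ = 10·8.69 = 86.9.
σ₀² = 1.26² = 1.5876, σ² = 0.63² = 0.3969; σ² + n·σ₀² = 0.3969 + 10·1.5876 = 16.2729.
Posterior mean = (μ₀/σ₀² + n·x̄/σ²)/(1/σ₀² + n/σ²) = (σ²·μ₀ + σ₀²·n·x̄)/(σ² + n·σ₀²) = (0.3969·8.39 + 1.5876·86.9)/16.2729 = 141.292431/16.2729 = 8.6827.

8.6827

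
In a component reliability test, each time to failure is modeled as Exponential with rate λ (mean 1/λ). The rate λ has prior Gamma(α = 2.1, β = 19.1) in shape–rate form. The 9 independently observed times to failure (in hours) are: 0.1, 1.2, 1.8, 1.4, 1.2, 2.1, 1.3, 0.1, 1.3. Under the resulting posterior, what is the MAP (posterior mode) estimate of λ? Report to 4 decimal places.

0.3412

With a Gamma(shape α, rate β) prior on the exponential rate λ, the posterior after n observations with total T = Σxᵢ is Gamma(α+n, β+T).
Sum of observations T = 10.5 hours; n = 9.
Posterior: Gamma(2.1+9, 19.1+10.5) = Gamma(11.1, 29.6).
Mode = (α−1)/β = 0.3412.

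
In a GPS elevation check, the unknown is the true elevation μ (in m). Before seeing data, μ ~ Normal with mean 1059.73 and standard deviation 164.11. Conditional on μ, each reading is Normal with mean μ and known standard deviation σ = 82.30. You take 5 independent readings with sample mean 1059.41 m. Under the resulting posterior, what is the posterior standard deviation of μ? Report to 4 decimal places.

For Normal data with known variance σ², a Normal(μ₀, σ₀²) prior on μ is conjugate. Posterior precision = 1/σ₀² + n/σ²; posterior mean is the precision-weighted average of μ₀ and x̄.
σ₀² = 164.11² = 26932.0921, σ² = 82.30² = 6773.29; σ² + n·σ₀² = 6773.29 + 5·26932.0921 = 141433.7505.
Posterior precision = 1/σ₀² + n/σ² = 1/26932.0921 + 5/6773.29 = (σ² + n·σ₀²)/(σ₀²σ²) = 141433.7505/(26932.0921·6773.29); posterior variance σₙ² = σ₀²σ²/(σ² + n·σ₀²) = 26932.0921·6773.29/141433.7505 = 1289.783163.
Posterior SD = √σₙ² = √(26932.0921·6773.29/141433.7505) = 35.9136.

35.9136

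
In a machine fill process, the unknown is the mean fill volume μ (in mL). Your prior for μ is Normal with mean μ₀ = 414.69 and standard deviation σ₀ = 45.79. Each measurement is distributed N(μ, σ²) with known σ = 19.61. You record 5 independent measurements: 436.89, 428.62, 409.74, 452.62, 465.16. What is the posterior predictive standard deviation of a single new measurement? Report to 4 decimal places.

21.4182

For Normal data with known variance σ², a Normal(μ₀, σ₀²) prior on μ is conjugate. Posterior precision = 1/σ₀² + n/σ²; posterior mean is the precision-weighted average of μ₀ and x̄.
σ₀² = 45.79² = 2096.7241, σ² = 19.61² = 384.5521; σ² + n·σ₀² = 384.5521 + 5·2096.7241 = 10868.1726.
Posterior precision = 1/σ₀² + n/σ² = 1/2096.7241 + 5/384.5521 = (σ² + n·σ₀²)/(σ₀²σ²) = 10868.1726/(2096.7241·384.5521); posterior variance σₙ² = σ₀²σ²/(σ² + n·σ₀²) = 2096.7241·384.5521/10868.1726 = 74.189073.
Predictive variance for one new observation = σₙ² + σ² = 2096.7241·384.5521/10868.1726 + 384.5521 = σ²·(σ₀² + 10868.1726)/10868.1726 = 384.5521·12964.8967/10868.1726 = 458.741173; SD = √(384.5521·12964.8967/10868.1726) = 21.4182.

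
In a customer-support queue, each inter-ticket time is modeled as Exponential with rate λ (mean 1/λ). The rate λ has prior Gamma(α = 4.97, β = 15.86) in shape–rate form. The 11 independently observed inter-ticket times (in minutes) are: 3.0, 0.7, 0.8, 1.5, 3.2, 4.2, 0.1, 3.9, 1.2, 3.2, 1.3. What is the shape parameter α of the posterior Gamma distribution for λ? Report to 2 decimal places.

15.97

With a Gamma(shape α, rate β) prior on the exponential rate λ, the posterior after n observations with total T = Σxᵢ is Gamma(α+n, β+T).
Sum of observations T = 23.1 minutes; n = 11.
Posterior: Gamma(4.97+11, 15.86+23.1) = Gamma(15.97, 38.96).
Posterior α = 15.97.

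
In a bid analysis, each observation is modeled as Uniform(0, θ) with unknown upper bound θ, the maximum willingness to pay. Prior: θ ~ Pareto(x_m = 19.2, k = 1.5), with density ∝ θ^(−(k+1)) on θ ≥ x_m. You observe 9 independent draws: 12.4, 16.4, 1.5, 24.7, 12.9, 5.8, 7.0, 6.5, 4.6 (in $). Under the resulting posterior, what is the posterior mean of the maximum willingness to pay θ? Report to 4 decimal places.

27.3000

A Pareto(scale x_m, shape k) prior on the upper bound θ of Uniform(0, θ) is conjugate: posterior is Pareto(max(x_m, max xᵢ), k + n).
Sample maximum = 24.7; prior scale x_m = 19.2 → posterior scale = max = 24.7.
Posterior shape = 1.5 + 9 = 10.5.
E[θ|data] = k·x_m/(k−1) = 10.5·24.7/9.5 = 27.3000.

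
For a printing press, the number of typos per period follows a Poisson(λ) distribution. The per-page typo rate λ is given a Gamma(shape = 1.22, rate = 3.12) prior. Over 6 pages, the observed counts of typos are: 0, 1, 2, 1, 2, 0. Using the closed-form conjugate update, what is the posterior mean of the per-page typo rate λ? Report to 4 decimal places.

0.7917

With a Gamma(shape α, rate β) prior, the Poisson likelihood is conjugate: the posterior is Gamma(α + ΣXᵢ, β + n).
Sum of counts S = 6 over n = 6 pages.
Posterior: Gamma(α+S, β+n) = Gamma(1.22+6, 3.12+6) = Gamma(7.22, 9.12).
Posterior mean = α/β = 7.22/9.12 = 0.7917.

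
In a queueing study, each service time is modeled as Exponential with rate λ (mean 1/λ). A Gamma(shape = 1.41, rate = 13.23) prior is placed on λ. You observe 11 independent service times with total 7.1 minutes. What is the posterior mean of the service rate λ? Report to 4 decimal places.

0.6104

With a Gamma(shape α, rate β) prior on the exponential rate λ, the posterior after n observations with total T = Σxᵢ is Gamma(α+n, β+T).
Posterior: Gamma(1.41+11, 13.23+7.1) = Gamma(12.41, 20.33).
Posterior mean of λ = α/β = 12.41/20.33 = 0.6104.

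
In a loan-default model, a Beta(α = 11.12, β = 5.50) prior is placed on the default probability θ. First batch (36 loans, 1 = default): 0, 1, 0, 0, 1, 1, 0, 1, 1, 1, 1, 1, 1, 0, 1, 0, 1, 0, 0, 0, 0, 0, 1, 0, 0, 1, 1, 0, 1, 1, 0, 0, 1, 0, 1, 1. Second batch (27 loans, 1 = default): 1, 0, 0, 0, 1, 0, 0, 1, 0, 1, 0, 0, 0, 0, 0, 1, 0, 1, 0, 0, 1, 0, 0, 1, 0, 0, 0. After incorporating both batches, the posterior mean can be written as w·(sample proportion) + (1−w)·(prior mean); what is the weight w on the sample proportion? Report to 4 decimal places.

The Beta prior is conjugate to a Binomial/Bernoulli likelihood; the update adds successes to α and failures to β.
Total number of loans: n = 36 + 27 = 63.
Posterior mean = (α₀+k)/(α₀+β₀+n) = [n/(α₀+β₀+n)]·(k/n) + [(α₀+β₀)/(α₀+β₀+n)]·α₀/(α₀+β₀), so only n and the prior enter the weight.
The weight on the data is w = n/(α₀+β₀+n) = 63/(11.12+5.50+63) = 63/79.62 = 0.7913.

0.7913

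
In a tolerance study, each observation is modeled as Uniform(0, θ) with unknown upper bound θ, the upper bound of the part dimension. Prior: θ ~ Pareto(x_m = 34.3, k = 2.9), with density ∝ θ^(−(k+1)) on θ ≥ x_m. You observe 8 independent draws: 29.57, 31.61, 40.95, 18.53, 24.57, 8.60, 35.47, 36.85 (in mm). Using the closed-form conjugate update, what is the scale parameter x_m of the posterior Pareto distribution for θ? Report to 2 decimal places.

40.95

A Pareto(scale x_m, shape k) prior on the upper bound θ of Uniform(0, θ) is conjugate: posterior is Pareto(max(x_m, max xᵢ), k + n).
Sample maximum = 40.95; prior scale x_m = 34.3 → posterior scale = max = 40.95.
Posterior shape = 2.9 + 8 = 10.9.
Posterior scale x_m = 40.95.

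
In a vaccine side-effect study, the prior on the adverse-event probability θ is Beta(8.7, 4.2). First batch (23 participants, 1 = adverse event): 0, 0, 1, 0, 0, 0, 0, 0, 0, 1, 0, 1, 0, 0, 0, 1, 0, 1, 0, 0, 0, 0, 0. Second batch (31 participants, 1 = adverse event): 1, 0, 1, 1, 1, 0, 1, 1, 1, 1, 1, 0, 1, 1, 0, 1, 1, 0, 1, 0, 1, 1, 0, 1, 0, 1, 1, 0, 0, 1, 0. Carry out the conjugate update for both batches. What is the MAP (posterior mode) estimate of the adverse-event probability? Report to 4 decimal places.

0.5039

The Beta prior is conjugate to a Binomial/Bernoulli likelihood; the update adds successes to α and failures to β.
After batch 1: Beta(8.7+5, 4.2+18) = Beta(13.7, 22.2).
After batch 2: Beta(13.7+20, 22.2+11) = Beta(33.7, 33.2).
Mode of Beta(a,b) for a,b>1 is (a−1)/(a+b−2) = 32.7/64.9 = 0.5039.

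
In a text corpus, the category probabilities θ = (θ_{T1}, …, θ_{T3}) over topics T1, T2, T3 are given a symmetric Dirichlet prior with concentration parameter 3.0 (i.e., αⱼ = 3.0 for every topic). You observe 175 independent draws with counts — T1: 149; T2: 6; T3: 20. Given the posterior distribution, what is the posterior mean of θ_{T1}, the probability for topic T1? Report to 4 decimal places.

The Dirichlet prior is conjugate to the Multinomial likelihood: each posterior αⱼ = prior αⱼ + observed count nⱼ.
Posterior concentration: (152.0, 9.0, 23.0), total = 184.0.
E[θ_{T1}|data] = α_{T1}/Σα = 152.0/184.0 = 0.8261.

0.8261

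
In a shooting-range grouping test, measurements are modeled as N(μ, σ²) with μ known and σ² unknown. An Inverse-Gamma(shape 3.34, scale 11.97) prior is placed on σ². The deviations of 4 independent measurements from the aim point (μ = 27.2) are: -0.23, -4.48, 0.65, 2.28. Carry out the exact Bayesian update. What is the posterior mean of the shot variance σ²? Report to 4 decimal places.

With known mean μ and an Inverse-Gamma(α, β) prior on σ², the Normal likelihood is conjugate: posterior is Inv-Gamma(α + n/2, β + Σ(xᵢ−μ)²/2).
Σ(xᵢ−μ)² = (-0.23)² + (-4.48)² + (0.65)² + (2.28)² = 25.7442.
Posterior: Inv-Gamma(3.34 + 4/2, 11.97 + 25.7442/2) = Inv-Gamma(5.34, 24.84210).
E[σ²|data] = β/(α−1) = 24.84210/4.34 = 5.7240.

5.7240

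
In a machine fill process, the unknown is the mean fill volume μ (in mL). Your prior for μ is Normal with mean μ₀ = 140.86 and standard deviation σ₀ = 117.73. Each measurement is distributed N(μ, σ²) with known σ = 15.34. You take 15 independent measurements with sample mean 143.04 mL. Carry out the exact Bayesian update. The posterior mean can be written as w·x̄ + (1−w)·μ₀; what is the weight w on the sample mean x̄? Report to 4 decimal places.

For Normal data with known variance σ², a Normal(μ₀, σ₀²) prior on μ is conjugate. Posterior precision = 1/σ₀² + n/σ²; posterior mean is the precision-weighted average of μ₀ and x̄.
σ₀² = 117.73² = 13860.3529, σ² = 15.34² = 235.3156. Prior precision 1/σ₀² = 1/13860.3529; data precision n/σ² = 15/235.3156.
w = (n/σ²)/(1/σ₀² + n/σ²) = n·σ₀²/(σ² + n·σ₀²) = 15·13860.3529/(235.3156 + 15·13860.3529) = 207905.2935/208140.6091 = 0.9989.

0.9989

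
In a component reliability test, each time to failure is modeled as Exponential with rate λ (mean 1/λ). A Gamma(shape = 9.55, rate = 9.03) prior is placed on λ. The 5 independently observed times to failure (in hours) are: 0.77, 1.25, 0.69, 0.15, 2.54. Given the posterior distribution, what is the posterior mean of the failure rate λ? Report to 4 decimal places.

With a Gamma(shape α, rate β) prior on the exponential rate λ, the posterior after n observations with total T = Σxᵢ is Gamma(α+n, β+T).
Sum of observations T = 5.40 hours; n = 5.
Posterior: Gamma(9.55+5, 9.03+5.40) = Gamma(14.55, 14.43).
Posterior mean of λ = α/β = 14.55/14.43 = 1.0083.

1.0083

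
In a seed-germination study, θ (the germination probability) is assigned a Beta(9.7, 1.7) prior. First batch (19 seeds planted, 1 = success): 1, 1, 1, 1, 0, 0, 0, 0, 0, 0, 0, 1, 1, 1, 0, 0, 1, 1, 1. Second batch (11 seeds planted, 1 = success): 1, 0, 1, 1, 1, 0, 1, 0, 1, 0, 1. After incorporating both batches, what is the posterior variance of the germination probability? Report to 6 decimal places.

The Beta prior is conjugate to a Binomial/Bernoulli likelihood; the update adds successes to α and failures to β.
After batch 1: Beta(9.7+10, 1.7+9) = Beta(19.7, 10.7).
After batch 2: Beta(19.7+7, 10.7+4) = Beta(26.7, 14.7).
Var = αβ/((α+β)²(α+β+1)) = 26.7·14.7/(41.4²·42.4) = 0.005401.

0.005401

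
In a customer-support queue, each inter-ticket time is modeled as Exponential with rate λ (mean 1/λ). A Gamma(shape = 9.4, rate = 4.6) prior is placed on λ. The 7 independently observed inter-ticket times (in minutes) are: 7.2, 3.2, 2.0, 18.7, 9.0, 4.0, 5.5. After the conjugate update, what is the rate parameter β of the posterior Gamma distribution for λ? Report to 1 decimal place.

54.2

With a Gamma(shape α, rate β) prior on the exponential rate λ, the posterior after n observations with total T = Σxᵢ is Gamma(α+n, β+T).
Sum of observations T = 49.6 minutes; n = 7.
Posterior: Gamma(9.4+7, 4.6+49.6) = Gamma(16.4, 54.2).
Posterior β = 54.2.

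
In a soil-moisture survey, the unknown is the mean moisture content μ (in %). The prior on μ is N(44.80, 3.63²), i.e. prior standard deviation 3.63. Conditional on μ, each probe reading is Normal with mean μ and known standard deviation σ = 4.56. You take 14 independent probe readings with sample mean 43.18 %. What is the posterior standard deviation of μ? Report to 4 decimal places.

1.1553

For Normal data with known variance σ², a Normal(μ₀, σ₀²) prior on μ is conjugate. Posterior precision = 1/σ₀² + n/σ²; posterior mean is the precision-weighted average of μ₀ and x̄.
σ₀² = 3.63² = 13.1769, σ² = 4.56² = 20.7936; σ² + n·σ₀² = 20.7936 + 14·13.1769 = 205.2702.
Posterior precision = 1/σ₀² + n/σ² = 1/13.1769 + 14/20.7936 = (σ² + n·σ₀²)/(σ₀²σ²) = 205.2702/(13.1769·20.7936); posterior variance σₙ² = σ₀²σ²/(σ² + n·σ₀²) = 13.1769·20.7936/205.2702 = 1.334803.
Posterior SD = √σₙ² = √(13.1769·20.7936/205.2702) = 1.1553.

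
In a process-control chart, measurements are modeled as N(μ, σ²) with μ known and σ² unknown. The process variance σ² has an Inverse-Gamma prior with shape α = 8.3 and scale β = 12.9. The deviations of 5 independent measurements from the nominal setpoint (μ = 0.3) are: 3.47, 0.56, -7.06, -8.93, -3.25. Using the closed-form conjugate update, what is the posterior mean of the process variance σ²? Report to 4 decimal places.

9.0972

With known mean μ and an Inverse-Gamma(α, β) prior on σ², the Normal likelihood is conjugate: posterior is Inv-Gamma(α + n/2, β + Σ(xᵢ−μ)²/2).
Σ(xᵢ−μ)² = (3.47)² + (0.56)² + (-7.06)² + (-8.93)² + (-3.25)² = 152.5055.
Posterior: Inv-Gamma(8.3 + 5/2, 12.9 + 152.5055/2) = Inv-Gamma(10.80, 89.15275).
E[σ²|data] = β/(α−1) = 89.15275/9.80 = 9.0972.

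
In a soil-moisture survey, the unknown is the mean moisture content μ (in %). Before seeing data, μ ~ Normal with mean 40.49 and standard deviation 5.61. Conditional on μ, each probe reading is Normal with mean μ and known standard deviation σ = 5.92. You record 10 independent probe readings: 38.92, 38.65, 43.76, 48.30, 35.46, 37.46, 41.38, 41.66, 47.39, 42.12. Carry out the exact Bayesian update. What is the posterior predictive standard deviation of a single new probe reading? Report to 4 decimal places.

6.1806

For Normal data with known variance σ², a Normal(μ₀, σ₀²) prior on μ is conjugate. Posterior precision = 1/σ₀² + n/σ²; posterior mean is the precision-weighted average of μ₀ and x̄.
σ₀² = 5.61² = 31.4721, σ² = 5.92² = 35.0464; σ² + n·σ₀² = 35.0464 + 10·31.4721 = 349.7674.
Posterior precision = 1/σ₀² + n/σ² = 1/31.4721 + 10/35.0464 = (σ² + n·σ₀²)/(σ₀²σ²) = 349.7674/(31.4721·35.0464); posterior variance σₙ² = σ₀²σ²/(σ² + n·σ₀²) = 31.4721·35.0464/349.7674 = 3.153478.
Predictive variance for one new observation = σₙ² + σ² = 31.4721·35.0464/349.7674 + 35.0464 = σ²·(σ₀² + 349.7674)/349.7674 = 35.0464·381.2395/349.7674 = 38.199878; SD = √(35.0464·381.2395/349.7674) = 6.1806.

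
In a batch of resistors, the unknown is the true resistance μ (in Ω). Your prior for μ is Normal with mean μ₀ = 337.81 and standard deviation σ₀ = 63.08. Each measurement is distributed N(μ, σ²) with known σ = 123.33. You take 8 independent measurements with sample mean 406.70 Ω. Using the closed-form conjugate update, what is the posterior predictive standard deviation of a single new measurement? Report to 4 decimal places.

128.4400

For Normal data with known variance σ², a Normal(μ₀, σ₀²) prior on μ is conjugate. Posterior precision = 1/σ₀² + n/σ²; posterior mean is the precision-weighted average of μ₀ and x̄.
σ₀² = 63.08² = 3979.0864, σ² = 123.33² = 15210.2889; σ² + n·σ₀² = 15210.2889 + 8·3979.0864 = 47042.9801.
Posterior precision = 1/σ₀² + n/σ² = 1/3979.0864 + 8/15210.2889 = (σ² + n·σ₀²)/(σ₀²σ²) = 47042.9801/(3979.0864·15210.2889); posterior variance σₙ² = σ₀²σ²/(σ² + n·σ₀²) = 3979.0864·15210.2889/47042.9801 = 1286.548037.
Predictive variance for one new observation = σₙ² + σ² = 3979.0864·15210.2889/47042.9801 + 15210.2889 = σ²·(σ₀² + 47042.9801)/47042.9801 = 15210.2889·51022.0665/47042.9801 = 16496.836937; SD = √(15210.2889·51022.0665/47042.9801) = 128.4400.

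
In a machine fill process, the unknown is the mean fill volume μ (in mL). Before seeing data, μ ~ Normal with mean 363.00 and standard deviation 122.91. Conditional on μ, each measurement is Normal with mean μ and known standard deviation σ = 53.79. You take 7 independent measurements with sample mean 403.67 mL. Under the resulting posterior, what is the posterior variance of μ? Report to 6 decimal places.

402.329622

For Normal data with known variance σ², a Normal(μ₀, σ₀²) prior on μ is conjugate. Posterior precision = 1/σ₀² + n/σ²; posterior mean is the precision-weighted average of μ₀ and x̄.
σ₀² = 122.91² = 15106.8681, σ² = 53.79² = 2893.3641; σ² + n·σ₀² = 2893.3641 + 7·15106.8681 = 108641.4408.
Posterior precision = 1/σ₀² + n/σ² = 1/15106.8681 + 7/2893.3641 = (σ² + n·σ₀²)/(σ₀²σ²) = 108641.4408/(15106.8681·2893.3641); posterior variance σₙ² = σ₀²σ²/(σ² + n·σ₀²) = 15106.8681·2893.3641/108641.4408 = 402.329622.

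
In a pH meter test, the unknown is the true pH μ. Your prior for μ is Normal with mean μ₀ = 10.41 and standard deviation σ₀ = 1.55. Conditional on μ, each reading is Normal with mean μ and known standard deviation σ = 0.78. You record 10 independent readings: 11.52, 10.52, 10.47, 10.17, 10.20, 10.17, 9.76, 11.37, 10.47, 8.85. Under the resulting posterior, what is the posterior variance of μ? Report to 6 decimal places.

0.059337

For Normal data with known variance σ², a Normal(μ₀, σ₀²) prior on μ is conjugate. Posterior precision = 1/σ₀² + n/σ²; posterior mean is the precision-weighted average of μ₀ and x̄.
σ₀² = 1.55² = 2.4025, σ² = 0.78² = 0.6084; σ² + n·σ₀² = 0.6084 + 10·2.4025 = 24.6334.
Posterior precision = 1/σ₀² + n/σ² = 1/2.4025 + 10/0.6084 = (σ² + n·σ₀²)/(σ₀²σ²) = 24.6334/(2.4025·0.6084); posterior variance σₙ² = σ₀²σ²/(σ² + n·σ₀²) = 2.4025·0.6084/24.6334 = 0.059337.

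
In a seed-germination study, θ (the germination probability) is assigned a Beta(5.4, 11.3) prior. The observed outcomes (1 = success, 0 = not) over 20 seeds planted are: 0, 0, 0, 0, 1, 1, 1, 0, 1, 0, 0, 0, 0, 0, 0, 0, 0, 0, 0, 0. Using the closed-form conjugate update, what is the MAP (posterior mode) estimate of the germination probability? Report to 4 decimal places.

The Beta prior is conjugate to a Binomial/Bernoulli likelihood; the update adds successes to α and failures to β.
Posterior: Beta(α+k, β+n−k) = Beta(5.4+4, 11.3+16) = Beta(9.4, 27.3).
Mode of Beta(a,b) for a,b>1 is (a−1)/(a+b−2) = 8.4/34.7 = 0.2421.

0.2421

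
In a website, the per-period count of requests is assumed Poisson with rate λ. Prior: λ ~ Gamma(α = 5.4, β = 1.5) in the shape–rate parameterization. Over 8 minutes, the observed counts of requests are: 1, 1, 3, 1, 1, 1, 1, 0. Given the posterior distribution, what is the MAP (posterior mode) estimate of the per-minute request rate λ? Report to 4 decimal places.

1.4105

With a Gamma(shape α, rate β) prior, the Poisson likelihood is conjugate: the posterior is Gamma(α + ΣXᵢ, β + n).
Sum of counts S = 9 over n = 8 minutes.
Posterior: Gamma(α+S, β+n) = Gamma(5.4+9, 1.5+8) = Gamma(14.4, 9.5).
Mode of Gamma(α,β) for α≥1 is (α−1)/β = 13.4/9.5 = 1.4105.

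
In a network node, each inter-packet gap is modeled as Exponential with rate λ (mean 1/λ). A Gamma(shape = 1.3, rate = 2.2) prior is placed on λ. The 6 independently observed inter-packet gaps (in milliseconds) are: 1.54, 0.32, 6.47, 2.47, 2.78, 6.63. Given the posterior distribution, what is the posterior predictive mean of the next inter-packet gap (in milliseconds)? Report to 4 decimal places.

With a Gamma(shape α, rate β) prior on the exponential rate λ, the posterior after n observations with total T = Σxᵢ is Gamma(α+n, β+T).
Sum of observations T = 20.21 milliseconds; n = 6.
Posterior: Gamma(1.3+6, 2.2+20.21) = Gamma(7.3, 22.41).
The predictive distribution for the next observation is Lomax; its mean is β/(α−1) = 22.41/6.3 = 3.5571.

3.5571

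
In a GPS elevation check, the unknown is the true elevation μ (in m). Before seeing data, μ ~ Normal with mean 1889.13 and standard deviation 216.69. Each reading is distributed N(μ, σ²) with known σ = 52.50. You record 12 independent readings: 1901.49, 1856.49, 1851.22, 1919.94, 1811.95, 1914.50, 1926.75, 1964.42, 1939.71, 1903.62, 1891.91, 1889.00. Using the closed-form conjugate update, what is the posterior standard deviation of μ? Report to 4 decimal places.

For Normal data with known variance σ², a Normal(μ₀, σ₀²) prior on μ is conjugate. Posterior precision = 1/σ₀² + n/σ²; posterior mean is the precision-weighted average of μ₀ and x̄.
σ₀² = 216.69² = 46954.5561, σ² = 52.50² = 2756.25; σ² + n·σ₀² = 2756.25 + 12·46954.5561 = 566210.9232.
Posterior precision = 1/σ₀² + n/σ² = 1/46954.5561 + 12/2756.25 = (σ² + n·σ₀²)/(σ₀²σ²) = 566210.9232/(46954.5561·2756.25); posterior variance σₙ² = σ₀²σ²/(σ² + n·σ₀²) = 46954.5561·2756.25/566210.9232 = 228.569408.
Posterior SD = √σₙ² = √(46954.5561·2756.25/566210.9232) = 15.1185.

15.1185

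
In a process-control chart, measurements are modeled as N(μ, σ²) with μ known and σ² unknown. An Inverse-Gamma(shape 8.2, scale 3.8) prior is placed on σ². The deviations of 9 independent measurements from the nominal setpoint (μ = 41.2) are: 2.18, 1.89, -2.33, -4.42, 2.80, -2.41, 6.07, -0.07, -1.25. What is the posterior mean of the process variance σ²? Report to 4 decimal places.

3.9722

With known mean μ and an Inverse-Gamma(α, β) prior on σ², the Normal likelihood is conjugate: posterior is Inv-Gamma(α + n/2, β + Σ(xᵢ−μ)²/2).
Σ(xᵢ−μ)² = (2.18)² + (1.89)² + (-2.33)² + (-4.42)² + (2.80)² + (-2.41)² + (6.07)² + (-0.07)² + (-1.25)² = 85.3502.
Posterior: Inv-Gamma(8.2 + 9/2, 3.8 + 85.3502/2) = Inv-Gamma(12.70, 46.47510).
E[σ²|data] = β/(α−1) = 46.47510/11.70 = 3.9722.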